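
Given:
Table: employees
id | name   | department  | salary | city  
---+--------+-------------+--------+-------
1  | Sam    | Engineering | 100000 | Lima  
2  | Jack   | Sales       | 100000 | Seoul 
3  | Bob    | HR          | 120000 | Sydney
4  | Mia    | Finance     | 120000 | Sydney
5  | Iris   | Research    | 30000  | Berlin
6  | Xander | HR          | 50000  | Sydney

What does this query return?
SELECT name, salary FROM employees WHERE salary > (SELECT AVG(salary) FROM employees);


Subquery: AVG(salary) = 86666.67
Filtering: salary > 86666.67
  Sam (100000) -> MATCH
  Jack (100000) -> MATCH
  Bob (120000) -> MATCH
  Mia (120000) -> MATCH


4 rows:
Sam, 100000
Jack, 100000
Bob, 120000
Mia, 120000


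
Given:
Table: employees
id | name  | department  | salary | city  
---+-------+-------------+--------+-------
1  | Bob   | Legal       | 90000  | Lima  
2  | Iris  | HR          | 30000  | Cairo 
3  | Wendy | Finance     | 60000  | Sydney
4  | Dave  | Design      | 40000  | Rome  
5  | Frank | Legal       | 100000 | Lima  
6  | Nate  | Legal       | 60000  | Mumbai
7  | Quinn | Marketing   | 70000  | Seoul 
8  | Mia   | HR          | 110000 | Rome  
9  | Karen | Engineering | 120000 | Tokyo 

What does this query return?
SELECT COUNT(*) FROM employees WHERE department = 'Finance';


Counting rows where department = 'Finance'
  Wendy -> MATCH


1


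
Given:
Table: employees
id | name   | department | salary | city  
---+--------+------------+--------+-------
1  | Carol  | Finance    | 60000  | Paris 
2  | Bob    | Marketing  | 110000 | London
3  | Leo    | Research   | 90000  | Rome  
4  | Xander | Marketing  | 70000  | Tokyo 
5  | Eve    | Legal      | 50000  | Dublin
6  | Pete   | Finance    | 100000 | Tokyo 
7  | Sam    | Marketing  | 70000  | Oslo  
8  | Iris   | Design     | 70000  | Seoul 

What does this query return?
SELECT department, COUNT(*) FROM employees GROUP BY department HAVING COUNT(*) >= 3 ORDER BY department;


Groups with count >= 3:
  Marketing: 3 -> PASS
  Design: 1 -> filtered out
  Finance: 2 -> filtered out
  Legal: 1 -> filtered out
  Research: 1 -> filtered out


1 groups:
Marketing, 3


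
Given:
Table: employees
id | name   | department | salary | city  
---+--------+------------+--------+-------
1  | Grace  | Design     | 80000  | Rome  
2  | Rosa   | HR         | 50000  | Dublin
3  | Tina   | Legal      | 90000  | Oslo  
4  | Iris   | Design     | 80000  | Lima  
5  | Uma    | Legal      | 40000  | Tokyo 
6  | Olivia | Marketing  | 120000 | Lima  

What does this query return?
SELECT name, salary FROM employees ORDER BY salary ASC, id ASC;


Sorting by salary ASC, then id ASC for ties

6 rows:
Uma, 40000
Rosa, 50000
Grace, 80000
Iris, 80000
Tina, 90000
Olivia, 120000


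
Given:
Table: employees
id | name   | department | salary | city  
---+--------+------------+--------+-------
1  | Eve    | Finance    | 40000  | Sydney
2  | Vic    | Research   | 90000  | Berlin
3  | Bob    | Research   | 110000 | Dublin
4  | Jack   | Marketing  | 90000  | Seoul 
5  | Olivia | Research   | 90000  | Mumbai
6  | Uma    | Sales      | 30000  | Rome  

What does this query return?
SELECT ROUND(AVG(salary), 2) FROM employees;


SUM(salary) = 450000
COUNT = 6
ROUND(AVG, 2) = ROUND(450000 / 6, 2) = 75000.0

75000.0


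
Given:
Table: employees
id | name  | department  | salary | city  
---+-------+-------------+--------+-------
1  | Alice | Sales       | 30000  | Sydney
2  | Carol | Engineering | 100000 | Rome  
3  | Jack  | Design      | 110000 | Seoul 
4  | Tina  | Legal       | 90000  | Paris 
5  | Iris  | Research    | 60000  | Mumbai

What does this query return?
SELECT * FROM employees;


SELECT * returns all 5 rows with all columns

5 rows:
1, Alice, Sales, 30000, Sydney
2, Carol, Engineering, 100000, Rome
3, Jack, Design, 110000, Seoul
4, Tina, Legal, 90000, Paris
5, Iris, Research, 60000, Mumbai


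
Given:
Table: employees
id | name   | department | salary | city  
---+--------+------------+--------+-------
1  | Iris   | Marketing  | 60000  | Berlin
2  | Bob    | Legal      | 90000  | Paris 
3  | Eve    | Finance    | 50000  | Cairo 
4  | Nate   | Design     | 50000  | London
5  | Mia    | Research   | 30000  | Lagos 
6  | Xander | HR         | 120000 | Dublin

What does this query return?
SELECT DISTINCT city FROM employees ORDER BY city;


All 'city' values (row order): Berlin, Paris, Cairo, London, Lagos, Dublin
Removing duplicates leaves 6 unique value(s).

6 values:
Berlin
Cairo
Dublin
Lagos
London
Paris


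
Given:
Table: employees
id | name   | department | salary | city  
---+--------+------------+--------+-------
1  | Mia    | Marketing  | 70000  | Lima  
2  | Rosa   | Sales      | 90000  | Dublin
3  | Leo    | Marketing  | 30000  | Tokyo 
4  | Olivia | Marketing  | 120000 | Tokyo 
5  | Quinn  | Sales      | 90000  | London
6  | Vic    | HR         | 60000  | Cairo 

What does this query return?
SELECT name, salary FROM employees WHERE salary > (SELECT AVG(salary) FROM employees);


Subquery: AVG(salary) = 76666.67
Filtering: salary > 76666.67
  Rosa (90000) -> MATCH
  Olivia (120000) -> MATCH
  Quinn (90000) -> MATCH


3 rows:
Rosa, 90000
Olivia, 120000
Quinn, 90000


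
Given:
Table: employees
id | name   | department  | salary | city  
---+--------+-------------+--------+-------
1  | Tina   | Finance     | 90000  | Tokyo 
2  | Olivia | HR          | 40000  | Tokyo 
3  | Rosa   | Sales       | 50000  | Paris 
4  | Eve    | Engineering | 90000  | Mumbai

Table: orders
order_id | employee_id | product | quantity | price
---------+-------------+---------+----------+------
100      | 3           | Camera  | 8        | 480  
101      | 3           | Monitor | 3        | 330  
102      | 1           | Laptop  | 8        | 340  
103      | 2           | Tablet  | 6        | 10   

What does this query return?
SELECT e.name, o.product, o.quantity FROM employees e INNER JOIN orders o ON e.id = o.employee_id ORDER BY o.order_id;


Joining employees.id = orders.employee_id:
  employee Rosa (id=3) -> order Camera
  employee Rosa (id=3) -> order Monitor
  employee Tina (id=1) -> order Laptop
  employee Olivia (id=2) -> order Tablet


4 rows:
Rosa, Camera, 8
Rosa, Monitor, 3
Tina, Laptop, 8
Olivia, Tablet, 6


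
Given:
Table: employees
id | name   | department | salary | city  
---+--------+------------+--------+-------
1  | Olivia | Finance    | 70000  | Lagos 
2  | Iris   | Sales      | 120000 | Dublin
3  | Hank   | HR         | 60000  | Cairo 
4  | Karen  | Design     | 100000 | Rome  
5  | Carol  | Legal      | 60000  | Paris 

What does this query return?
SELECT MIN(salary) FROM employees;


Salaries: 70000, 120000, 60000, 100000, 60000
MIN = 60000

60000


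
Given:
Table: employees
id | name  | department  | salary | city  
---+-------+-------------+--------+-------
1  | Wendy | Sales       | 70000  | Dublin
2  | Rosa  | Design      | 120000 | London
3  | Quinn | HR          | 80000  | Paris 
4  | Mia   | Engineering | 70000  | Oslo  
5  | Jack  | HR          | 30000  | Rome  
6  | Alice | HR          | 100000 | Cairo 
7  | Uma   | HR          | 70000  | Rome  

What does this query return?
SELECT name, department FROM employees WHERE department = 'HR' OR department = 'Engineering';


Filtering: department = 'HR' OR 'Engineering'
Matching: 5 rows

5 rows:
Quinn, HR
Mia, Engineering
Jack, HR
Alice, HR
Uma, HR


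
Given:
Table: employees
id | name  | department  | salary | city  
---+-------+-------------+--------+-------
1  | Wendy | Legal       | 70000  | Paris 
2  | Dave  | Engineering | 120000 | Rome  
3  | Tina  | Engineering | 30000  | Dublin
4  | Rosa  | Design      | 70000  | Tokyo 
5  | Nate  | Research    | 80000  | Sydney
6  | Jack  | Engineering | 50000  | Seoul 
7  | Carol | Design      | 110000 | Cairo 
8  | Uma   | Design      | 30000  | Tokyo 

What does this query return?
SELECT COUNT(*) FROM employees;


COUNT(*) counts all rows

8


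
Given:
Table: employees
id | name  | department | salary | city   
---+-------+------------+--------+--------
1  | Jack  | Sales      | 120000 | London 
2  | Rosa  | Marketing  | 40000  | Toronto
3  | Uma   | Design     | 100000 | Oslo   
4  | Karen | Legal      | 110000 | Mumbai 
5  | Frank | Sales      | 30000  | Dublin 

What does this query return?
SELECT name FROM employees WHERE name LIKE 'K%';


LIKE 'K%' matches names starting with 'K'
Matching: 1

1 rows:
Karen


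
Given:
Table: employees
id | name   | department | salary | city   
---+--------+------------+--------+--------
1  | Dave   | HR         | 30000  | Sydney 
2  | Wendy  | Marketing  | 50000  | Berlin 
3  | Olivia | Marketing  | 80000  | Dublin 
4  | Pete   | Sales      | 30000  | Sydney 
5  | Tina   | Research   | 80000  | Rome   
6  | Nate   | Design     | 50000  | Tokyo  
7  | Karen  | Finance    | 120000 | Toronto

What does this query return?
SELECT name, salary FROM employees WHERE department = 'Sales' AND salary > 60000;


Filtering: department = 'Sales' AND salary > 60000
Matching: 0 rows

Empty result set (0 rows)


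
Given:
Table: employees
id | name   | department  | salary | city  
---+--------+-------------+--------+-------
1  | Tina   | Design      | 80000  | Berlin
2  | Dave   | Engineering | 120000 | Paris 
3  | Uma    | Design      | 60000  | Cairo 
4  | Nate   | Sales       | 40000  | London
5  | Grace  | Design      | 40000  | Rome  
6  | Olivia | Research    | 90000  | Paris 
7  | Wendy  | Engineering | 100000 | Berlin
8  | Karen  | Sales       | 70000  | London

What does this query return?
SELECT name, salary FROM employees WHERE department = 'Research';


Filtering: department = 'Research'
Matching rows: 1

1 rows:
Olivia, 90000


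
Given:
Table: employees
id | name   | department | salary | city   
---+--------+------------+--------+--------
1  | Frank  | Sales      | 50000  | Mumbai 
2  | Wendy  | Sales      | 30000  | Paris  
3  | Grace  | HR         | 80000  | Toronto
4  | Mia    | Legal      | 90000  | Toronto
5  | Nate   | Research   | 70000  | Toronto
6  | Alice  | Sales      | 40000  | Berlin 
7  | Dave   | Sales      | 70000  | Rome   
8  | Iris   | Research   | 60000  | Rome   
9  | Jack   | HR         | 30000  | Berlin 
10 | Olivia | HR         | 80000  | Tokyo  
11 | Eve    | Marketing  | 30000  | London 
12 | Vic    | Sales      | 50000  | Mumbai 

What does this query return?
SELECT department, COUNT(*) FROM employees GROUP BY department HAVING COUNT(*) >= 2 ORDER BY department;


Groups with count >= 2:
  HR: 3 -> PASS
  Research: 2 -> PASS
  Sales: 5 -> PASS
  Legal: 1 -> filtered out
  Marketing: 1 -> filtered out


3 groups:
HR, 3
Research, 2
Sales, 5


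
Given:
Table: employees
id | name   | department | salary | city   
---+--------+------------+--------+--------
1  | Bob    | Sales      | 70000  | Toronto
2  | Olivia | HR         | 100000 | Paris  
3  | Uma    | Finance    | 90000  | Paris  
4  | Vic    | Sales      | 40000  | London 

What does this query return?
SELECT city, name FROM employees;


Projecting columns: city, name

4 rows:
Toronto, Bob
Paris, Olivia
Paris, Uma
London, Vic


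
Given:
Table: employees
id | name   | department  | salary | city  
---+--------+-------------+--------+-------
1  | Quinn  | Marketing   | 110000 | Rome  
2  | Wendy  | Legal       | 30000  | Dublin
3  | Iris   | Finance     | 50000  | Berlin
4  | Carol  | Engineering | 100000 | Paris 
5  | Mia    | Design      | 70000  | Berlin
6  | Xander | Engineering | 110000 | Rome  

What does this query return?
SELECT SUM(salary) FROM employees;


SUM(salary) = 110000 + 30000 + 50000 + 100000 + 70000 + 110000 = 470000

470000


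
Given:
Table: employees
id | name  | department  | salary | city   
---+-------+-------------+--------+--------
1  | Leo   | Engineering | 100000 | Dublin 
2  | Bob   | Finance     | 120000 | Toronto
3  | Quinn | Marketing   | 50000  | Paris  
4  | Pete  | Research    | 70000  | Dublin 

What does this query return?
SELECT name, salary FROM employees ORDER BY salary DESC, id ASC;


Sorting by salary DESC, then id ASC for ties

4 rows:
Bob, 120000
Leo, 100000
Pete, 70000
Quinn, 50000


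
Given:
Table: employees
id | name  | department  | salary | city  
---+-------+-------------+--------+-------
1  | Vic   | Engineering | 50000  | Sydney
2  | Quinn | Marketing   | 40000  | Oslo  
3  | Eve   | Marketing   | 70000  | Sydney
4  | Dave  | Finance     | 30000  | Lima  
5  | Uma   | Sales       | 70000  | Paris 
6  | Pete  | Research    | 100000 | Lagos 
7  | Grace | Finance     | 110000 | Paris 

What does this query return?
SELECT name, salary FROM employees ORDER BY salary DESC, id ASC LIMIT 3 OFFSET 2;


Sort by salary DESC (id ASC tiebreak), then skip 2 and take 3
Rows 3 through 5

3 rows:
Eve, 70000
Uma, 70000
Vic, 50000


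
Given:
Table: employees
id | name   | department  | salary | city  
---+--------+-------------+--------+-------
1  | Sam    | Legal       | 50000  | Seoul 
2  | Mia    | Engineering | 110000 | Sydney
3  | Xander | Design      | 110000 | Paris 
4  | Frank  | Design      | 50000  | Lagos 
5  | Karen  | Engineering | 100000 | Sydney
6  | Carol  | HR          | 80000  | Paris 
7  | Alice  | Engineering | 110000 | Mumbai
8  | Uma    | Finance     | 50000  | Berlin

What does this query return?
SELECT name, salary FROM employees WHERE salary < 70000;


Filtering: salary < 70000
Matching: 3 rows

3 rows:
Sam, 50000
Frank, 50000
Uma, 50000


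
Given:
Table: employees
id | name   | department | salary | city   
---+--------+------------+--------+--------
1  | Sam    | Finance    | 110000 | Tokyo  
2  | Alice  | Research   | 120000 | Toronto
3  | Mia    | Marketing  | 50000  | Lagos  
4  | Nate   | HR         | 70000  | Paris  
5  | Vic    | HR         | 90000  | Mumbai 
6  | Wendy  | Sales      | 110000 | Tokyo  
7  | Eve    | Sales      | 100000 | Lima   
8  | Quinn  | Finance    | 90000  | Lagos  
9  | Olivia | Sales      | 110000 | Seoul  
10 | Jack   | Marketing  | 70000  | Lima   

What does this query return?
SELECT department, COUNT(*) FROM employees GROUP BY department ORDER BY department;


Assigning each row to its department group:
  Sam -> Finance
  Alice -> Research
  Mia -> Marketing
  Nate -> HR
  Vic -> HR
  Wendy -> Sales
  Eve -> Sales
  Quinn -> Finance
  Olivia -> Sales
  Jack -> Marketing


5 groups:
Finance, 2
HR, 2
Marketing, 2
Research, 1
Sales, 3


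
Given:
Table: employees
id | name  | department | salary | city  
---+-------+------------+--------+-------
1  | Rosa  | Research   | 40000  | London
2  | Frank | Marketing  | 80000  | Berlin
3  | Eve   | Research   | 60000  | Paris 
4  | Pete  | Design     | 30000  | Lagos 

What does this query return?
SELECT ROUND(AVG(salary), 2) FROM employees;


SUM(salary) = 210000
COUNT = 4
ROUND(AVG, 2) = ROUND(210000 / 4, 2) = 52500.0

52500.0


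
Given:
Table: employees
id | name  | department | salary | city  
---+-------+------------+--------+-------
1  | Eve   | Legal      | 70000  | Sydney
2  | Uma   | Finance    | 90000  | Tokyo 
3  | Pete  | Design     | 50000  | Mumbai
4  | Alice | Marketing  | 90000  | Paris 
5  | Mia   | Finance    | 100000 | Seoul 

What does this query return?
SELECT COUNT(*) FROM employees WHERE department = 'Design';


Counting rows where department = 'Design'
  Pete -> MATCH


1


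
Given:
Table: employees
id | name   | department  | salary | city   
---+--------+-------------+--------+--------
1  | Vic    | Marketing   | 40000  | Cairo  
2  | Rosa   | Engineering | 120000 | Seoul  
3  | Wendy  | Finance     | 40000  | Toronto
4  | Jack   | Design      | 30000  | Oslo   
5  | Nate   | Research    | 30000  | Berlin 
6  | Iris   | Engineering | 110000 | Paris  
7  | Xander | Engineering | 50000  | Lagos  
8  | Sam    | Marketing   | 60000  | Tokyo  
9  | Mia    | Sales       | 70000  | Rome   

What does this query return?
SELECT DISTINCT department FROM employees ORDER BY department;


All 'department' values (row order): Marketing, Engineering, Finance, Design, Research, Engineering, Engineering, Marketing, Sales
Removing duplicates leaves 6 unique value(s).

6 values:
Design
Engineering
Finance
Marketing
Research
Sales


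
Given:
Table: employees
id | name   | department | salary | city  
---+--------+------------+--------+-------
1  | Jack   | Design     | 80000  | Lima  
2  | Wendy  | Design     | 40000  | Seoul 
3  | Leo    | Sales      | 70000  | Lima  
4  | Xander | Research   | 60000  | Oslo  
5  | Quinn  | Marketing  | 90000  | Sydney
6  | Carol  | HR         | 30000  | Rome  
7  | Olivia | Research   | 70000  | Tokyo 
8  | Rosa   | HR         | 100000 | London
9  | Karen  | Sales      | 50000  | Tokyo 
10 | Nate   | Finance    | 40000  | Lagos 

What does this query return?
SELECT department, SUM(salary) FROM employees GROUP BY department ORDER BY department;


Summing salary within each department:
  Design: 80000 + 40000 = 120000
  Finance: 40000 = 40000
  HR: 30000 + 100000 = 130000
  Marketing: 90000 = 90000
  Research: 60000 + 70000 = 130000
  Sales: 70000 + 50000 = 120000


6 groups:
Design, 120000
Finance, 40000
HR, 130000
Marketing, 90000
Research, 130000
Sales, 120000


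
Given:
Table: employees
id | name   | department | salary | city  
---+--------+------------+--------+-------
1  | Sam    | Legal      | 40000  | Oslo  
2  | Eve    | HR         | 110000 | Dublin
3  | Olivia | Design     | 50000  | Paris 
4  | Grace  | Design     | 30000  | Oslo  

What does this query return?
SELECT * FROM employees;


SELECT * returns all 4 rows with all columns

4 rows:
1, Sam, Legal, 40000, Oslo
2, Eve, HR, 110000, Dublin
3, Olivia, Design, 50000, Paris
4, Grace, Design, 30000, Oslo


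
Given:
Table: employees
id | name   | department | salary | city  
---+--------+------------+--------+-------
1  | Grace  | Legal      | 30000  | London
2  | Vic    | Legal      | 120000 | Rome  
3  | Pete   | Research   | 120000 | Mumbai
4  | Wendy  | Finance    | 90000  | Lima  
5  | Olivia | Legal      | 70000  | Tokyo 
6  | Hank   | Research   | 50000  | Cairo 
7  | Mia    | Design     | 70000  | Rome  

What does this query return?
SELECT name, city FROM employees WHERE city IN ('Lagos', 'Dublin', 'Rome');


Filtering: city IN ('Lagos', 'Dublin', 'Rome')
Matching: 2 rows

2 rows:
Vic, Rome
Mia, Rome


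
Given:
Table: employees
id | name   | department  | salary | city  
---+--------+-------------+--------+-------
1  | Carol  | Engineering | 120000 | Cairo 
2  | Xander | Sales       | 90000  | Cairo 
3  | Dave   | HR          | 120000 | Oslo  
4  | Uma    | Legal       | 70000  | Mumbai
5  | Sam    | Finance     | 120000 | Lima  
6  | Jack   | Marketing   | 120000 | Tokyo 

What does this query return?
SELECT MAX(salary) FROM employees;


Salaries: 120000, 90000, 120000, 70000, 120000, 120000
MAX = 120000

120000


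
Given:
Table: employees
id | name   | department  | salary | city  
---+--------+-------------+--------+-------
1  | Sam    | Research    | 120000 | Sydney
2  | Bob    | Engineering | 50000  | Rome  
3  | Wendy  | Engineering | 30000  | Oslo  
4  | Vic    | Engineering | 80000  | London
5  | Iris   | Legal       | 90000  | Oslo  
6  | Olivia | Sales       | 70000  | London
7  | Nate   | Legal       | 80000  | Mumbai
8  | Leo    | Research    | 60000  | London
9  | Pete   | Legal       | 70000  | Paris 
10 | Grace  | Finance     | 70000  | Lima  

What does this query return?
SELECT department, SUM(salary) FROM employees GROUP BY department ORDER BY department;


Summing salary within each department:
  Engineering: 50000 + 30000 + 80000 = 160000
  Finance: 70000 = 70000
  Legal: 90000 + 80000 + 70000 = 240000
  Research: 120000 + 60000 = 180000
  Sales: 70000 = 70000


5 groups:
Engineering, 160000
Finance, 70000
Legal, 240000
Research, 180000
Sales, 70000


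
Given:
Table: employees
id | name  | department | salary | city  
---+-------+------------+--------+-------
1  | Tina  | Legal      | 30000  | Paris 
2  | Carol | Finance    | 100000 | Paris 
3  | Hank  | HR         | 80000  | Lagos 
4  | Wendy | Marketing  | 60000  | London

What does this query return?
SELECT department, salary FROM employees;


Projecting columns: department, salary

4 rows:
Legal, 30000
Finance, 100000
HR, 80000
Marketing, 60000


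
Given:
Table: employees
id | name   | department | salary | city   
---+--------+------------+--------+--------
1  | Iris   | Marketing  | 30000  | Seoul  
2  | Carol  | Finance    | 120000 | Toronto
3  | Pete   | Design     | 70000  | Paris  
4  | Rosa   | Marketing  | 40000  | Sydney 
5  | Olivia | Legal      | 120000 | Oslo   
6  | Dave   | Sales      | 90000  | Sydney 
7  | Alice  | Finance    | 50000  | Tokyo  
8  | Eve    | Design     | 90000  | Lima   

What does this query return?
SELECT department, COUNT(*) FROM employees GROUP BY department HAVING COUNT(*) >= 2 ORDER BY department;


Groups with count >= 2:
  Design: 2 -> PASS
  Finance: 2 -> PASS
  Marketing: 2 -> PASS
  Legal: 1 -> filtered out
  Sales: 1 -> filtered out


3 groups:
Design, 2
Finance, 2
Marketing, 2


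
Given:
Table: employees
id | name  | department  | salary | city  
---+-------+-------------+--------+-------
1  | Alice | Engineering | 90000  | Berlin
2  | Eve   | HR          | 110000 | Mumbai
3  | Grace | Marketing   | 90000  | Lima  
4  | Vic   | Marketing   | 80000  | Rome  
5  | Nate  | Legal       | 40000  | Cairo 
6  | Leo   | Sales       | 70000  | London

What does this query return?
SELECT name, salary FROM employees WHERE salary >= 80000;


Filtering: salary >= 80000
Matching: 4 rows

4 rows:
Alice, 90000
Eve, 110000
Grace, 90000
Vic, 80000


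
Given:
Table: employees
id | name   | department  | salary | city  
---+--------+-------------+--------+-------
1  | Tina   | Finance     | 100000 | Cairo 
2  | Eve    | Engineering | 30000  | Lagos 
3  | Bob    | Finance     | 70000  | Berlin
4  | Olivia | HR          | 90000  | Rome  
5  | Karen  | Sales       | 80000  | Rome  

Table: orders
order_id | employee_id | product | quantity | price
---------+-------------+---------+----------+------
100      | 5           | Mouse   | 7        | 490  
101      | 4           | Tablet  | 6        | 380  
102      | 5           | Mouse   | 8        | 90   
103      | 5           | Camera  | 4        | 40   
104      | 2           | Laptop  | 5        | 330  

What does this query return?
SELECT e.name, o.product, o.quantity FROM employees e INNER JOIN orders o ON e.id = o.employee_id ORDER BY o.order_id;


Joining employees.id = orders.employee_id:
  employee Karen (id=5) -> order Mouse
  employee Olivia (id=4) -> order Tablet
  employee Karen (id=5) -> order Mouse
  employee Karen (id=5) -> order Camera
  employee Eve (id=2) -> order Laptop


5 rows:
Karen, Mouse, 7
Olivia, Tablet, 6
Karen, Mouse, 8
Karen, Camera, 4
Eve, Laptop, 5


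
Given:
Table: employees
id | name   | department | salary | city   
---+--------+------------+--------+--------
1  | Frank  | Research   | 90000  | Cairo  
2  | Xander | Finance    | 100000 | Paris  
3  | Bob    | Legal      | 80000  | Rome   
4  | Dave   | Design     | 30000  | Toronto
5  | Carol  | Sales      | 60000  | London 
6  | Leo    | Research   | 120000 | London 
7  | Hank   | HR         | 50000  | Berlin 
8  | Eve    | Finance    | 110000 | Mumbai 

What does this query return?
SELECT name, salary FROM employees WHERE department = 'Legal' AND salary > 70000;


Filtering: department = 'Legal' AND salary > 70000
Matching: 1 rows

1 rows:
Bob, 80000


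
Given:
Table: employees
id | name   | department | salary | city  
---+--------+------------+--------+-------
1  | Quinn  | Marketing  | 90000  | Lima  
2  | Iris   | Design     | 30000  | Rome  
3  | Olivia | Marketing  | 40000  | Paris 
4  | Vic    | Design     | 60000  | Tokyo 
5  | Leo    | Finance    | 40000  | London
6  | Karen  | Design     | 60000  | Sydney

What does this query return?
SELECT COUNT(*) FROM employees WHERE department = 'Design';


Counting rows where department = 'Design'
  Iris -> MATCH
  Vic -> MATCH
  Karen -> MATCH


3


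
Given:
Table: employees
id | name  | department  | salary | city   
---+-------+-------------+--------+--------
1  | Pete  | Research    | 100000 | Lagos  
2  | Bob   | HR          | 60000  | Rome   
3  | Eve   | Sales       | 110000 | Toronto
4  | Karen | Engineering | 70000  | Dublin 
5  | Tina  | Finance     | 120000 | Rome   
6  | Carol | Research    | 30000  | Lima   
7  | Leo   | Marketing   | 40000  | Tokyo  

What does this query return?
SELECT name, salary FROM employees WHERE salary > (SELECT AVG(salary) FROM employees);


Subquery: AVG(salary) = 75714.29
Filtering: salary > 75714.29
  Pete (100000) -> MATCH
  Eve (110000) -> MATCH
  Tina (120000) -> MATCH


3 rows:
Pete, 100000
Eve, 110000
Tina, 120000


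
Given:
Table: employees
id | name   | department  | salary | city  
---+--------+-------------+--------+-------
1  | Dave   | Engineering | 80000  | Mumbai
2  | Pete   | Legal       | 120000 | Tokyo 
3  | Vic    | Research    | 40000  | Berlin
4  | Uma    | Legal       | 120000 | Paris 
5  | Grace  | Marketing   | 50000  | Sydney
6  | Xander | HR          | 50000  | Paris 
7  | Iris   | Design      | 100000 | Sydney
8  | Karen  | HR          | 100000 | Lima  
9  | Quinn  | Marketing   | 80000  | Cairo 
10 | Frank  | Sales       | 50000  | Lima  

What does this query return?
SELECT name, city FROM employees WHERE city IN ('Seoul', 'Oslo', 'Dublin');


Filtering: city IN ('Seoul', 'Oslo', 'Dublin')
Matching: 0 rows

Empty result set (0 rows)


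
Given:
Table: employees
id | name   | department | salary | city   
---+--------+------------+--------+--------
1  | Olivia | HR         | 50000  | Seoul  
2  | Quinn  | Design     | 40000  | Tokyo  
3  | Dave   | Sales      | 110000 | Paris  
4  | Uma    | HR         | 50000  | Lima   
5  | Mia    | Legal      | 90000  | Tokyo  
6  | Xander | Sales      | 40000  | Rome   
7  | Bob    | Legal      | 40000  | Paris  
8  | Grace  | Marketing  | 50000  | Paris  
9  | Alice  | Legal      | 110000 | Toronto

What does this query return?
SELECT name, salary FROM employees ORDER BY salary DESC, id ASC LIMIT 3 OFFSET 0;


Sort by salary DESC (id ASC tiebreak), then skip 0 and take 3
Rows 1 through 3

3 rows:
Dave, 110000
Alice, 110000
Mia, 90000


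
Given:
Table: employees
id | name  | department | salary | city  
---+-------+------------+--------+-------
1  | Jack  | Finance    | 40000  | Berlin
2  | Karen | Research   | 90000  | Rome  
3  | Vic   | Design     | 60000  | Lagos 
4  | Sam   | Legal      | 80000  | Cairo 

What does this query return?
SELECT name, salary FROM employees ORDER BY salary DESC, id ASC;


Sorting by salary DESC, then id ASC for ties

4 rows:
Karen, 90000
Sam, 80000
Vic, 60000
Jack, 40000


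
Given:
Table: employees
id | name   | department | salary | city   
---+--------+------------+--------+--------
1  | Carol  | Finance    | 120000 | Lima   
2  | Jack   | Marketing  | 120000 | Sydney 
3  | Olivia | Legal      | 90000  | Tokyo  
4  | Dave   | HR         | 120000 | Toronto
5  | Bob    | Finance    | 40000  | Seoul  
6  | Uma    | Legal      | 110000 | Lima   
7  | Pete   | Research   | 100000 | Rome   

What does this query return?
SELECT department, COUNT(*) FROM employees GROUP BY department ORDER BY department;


Assigning each row to its department group:
  Carol -> Finance
  Jack -> Marketing
  Olivia -> Legal
  Dave -> HR
  Bob -> Finance
  Uma -> Legal
  Pete -> Research


5 groups:
Finance, 2
HR, 1
Legal, 2
Marketing, 1
Research, 1


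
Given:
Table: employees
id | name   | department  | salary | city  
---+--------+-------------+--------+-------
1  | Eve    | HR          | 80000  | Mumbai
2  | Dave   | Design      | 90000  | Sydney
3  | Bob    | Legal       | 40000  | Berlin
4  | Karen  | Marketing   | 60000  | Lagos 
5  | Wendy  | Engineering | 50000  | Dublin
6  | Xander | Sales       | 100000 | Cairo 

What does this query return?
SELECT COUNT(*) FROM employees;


COUNT(*) counts all rows

6


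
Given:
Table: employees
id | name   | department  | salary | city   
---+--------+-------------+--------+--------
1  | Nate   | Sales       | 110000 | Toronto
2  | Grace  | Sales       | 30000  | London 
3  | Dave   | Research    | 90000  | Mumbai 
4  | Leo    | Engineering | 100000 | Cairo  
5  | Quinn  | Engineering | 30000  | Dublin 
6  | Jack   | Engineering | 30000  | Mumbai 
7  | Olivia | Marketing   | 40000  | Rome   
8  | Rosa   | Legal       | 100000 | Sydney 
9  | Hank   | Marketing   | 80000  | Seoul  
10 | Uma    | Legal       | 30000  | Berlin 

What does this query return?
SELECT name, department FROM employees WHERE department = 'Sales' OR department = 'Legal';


Filtering: department = 'Sales' OR 'Legal'
Matching: 4 rows

4 rows:
Nate, Sales
Grace, Sales
Rosa, Legal
Uma, Legal


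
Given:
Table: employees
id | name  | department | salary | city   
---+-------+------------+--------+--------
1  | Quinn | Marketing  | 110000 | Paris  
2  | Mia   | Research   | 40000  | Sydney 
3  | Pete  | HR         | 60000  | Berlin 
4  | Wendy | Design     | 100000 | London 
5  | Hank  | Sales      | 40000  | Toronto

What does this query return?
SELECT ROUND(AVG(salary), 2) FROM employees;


SUM(salary) = 350000
COUNT = 5
ROUND(AVG, 2) = ROUND(350000 / 5, 2) = 70000.0

70000.0


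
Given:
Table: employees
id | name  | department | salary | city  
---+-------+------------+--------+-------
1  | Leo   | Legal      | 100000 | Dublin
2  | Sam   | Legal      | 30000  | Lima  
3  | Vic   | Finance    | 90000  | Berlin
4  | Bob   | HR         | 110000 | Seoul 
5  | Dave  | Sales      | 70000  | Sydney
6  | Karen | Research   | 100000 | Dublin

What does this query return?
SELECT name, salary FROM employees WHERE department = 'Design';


Filtering: department = 'Design'
Matching rows: 0

Empty result set (0 rows)


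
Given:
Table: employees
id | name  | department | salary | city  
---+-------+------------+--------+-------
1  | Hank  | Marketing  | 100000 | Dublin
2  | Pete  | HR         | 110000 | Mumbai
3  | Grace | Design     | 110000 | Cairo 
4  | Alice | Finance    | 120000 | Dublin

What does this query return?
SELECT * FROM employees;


SELECT * returns all 4 rows with all columns

4 rows:
1, Hank, Marketing, 100000, Dublin
2, Pete, HR, 110000, Mumbai
3, Grace, Design, 110000, Cairo
4, Alice, Finance, 120000, Dublin


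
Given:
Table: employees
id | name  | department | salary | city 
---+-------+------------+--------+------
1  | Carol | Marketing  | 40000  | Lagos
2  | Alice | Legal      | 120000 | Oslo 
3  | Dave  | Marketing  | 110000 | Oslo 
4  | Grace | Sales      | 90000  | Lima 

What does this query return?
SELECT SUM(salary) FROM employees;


SUM(salary) = 40000 + 120000 + 110000 + 90000 = 360000

360000


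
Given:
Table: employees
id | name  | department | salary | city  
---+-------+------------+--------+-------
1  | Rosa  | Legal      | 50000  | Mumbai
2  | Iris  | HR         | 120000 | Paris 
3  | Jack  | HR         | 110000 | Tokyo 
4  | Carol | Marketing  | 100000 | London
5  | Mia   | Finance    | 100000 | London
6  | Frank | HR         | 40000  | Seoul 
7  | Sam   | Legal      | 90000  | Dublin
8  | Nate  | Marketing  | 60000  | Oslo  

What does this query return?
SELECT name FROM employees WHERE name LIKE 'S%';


LIKE 'S%' matches names starting with 'S'
Matching: 1

1 rows:
Sam


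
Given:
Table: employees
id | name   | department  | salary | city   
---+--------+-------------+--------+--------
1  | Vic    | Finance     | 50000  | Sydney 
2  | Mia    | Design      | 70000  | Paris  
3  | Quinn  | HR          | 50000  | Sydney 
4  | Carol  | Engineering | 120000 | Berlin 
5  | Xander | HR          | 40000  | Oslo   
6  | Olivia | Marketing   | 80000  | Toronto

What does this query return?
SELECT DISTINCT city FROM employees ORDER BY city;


All 'city' values (row order): Sydney, Paris, Sydney, Berlin, Oslo, Toronto
Removing duplicates leaves 5 unique value(s).

5 values:
Berlin
Oslo
Paris
Sydney
Toronto


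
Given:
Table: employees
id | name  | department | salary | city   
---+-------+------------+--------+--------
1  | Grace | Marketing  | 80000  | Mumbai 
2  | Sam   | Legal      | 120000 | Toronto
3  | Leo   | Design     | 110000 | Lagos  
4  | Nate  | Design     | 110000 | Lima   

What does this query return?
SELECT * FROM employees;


SELECT * returns all 4 rows with all columns

4 rows:
1, Grace, Marketing, 80000, Mumbai
2, Sam, Legal, 120000, Toronto
3, Leo, Design, 110000, Lagos
4, Nate, Design, 110000, Lima


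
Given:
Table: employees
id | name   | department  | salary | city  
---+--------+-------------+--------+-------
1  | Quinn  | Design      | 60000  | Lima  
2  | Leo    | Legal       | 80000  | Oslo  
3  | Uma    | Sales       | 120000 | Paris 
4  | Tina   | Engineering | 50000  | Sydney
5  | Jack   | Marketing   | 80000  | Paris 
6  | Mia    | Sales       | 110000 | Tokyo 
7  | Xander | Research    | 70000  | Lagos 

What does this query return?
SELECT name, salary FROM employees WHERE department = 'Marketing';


Filtering: department = 'Marketing'
Matching rows: 1

1 rows:
Jack, 80000


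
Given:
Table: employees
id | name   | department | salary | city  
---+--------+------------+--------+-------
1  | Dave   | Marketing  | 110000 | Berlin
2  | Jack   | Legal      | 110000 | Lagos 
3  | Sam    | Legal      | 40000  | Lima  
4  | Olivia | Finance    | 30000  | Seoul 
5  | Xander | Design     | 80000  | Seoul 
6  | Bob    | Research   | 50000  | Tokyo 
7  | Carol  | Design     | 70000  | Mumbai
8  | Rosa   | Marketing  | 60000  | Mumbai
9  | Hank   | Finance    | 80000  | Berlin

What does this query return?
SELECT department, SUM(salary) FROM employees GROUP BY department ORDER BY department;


Summing salary within each department:
  Design: 80000 + 70000 = 150000
  Finance: 30000 + 80000 = 110000
  Legal: 110000 + 40000 = 150000
  Marketing: 110000 + 60000 = 170000
  Research: 50000 = 50000


5 groups:
Design, 150000
Finance, 110000
Legal, 150000
Marketing, 170000
Research, 50000


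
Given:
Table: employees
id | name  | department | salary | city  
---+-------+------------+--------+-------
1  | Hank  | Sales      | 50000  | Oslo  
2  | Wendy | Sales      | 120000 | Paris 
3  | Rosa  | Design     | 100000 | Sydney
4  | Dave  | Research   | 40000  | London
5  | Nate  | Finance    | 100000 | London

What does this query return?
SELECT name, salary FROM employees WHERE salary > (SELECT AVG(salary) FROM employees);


Subquery: AVG(salary) = 82000.0
Filtering: salary > 82000.0
  Wendy (120000) -> MATCH
  Rosa (100000) -> MATCH
  Nate (100000) -> MATCH


3 rows:
Wendy, 120000
Rosa, 100000
Nate, 100000


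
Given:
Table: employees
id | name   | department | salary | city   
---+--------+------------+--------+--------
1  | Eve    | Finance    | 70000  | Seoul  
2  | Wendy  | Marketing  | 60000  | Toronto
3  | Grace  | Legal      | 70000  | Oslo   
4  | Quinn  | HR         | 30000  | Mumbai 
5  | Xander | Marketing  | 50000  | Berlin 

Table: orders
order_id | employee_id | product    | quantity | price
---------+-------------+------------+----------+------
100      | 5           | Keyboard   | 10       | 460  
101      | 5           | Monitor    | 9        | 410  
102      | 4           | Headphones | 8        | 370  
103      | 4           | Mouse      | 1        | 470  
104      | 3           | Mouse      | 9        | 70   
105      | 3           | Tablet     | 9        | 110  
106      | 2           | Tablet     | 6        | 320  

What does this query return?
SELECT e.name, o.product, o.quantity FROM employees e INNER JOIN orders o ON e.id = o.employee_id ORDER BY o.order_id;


Joining employees.id = orders.employee_id:
  employee Xander (id=5) -> order Keyboard
  employee Xander (id=5) -> order Monitor
  employee Quinn (id=4) -> order Headphones
  employee Quinn (id=4) -> order Mouse
  employee Grace (id=3) -> order Mouse
  employee Grace (id=3) -> order Tablet
  employee Wendy (id=2) -> order Tablet


7 rows:
Xander, Keyboard, 10
Xander, Monitor, 9
Quinn, Headphones, 8
Quinn, Mouse, 1
Grace, Mouse, 9
Grace, Tablet, 9
Wendy, Tablet, 6


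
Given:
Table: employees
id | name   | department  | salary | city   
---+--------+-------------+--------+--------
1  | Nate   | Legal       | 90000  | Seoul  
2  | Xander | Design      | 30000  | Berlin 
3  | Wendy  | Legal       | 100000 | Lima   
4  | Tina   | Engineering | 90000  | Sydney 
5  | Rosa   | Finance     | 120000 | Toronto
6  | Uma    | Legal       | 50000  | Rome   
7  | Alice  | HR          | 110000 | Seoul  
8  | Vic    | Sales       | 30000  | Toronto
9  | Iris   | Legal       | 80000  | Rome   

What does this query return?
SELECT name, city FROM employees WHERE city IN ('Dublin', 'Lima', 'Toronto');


Filtering: city IN ('Dublin', 'Lima', 'Toronto')
Matching: 3 rows

3 rows:
Wendy, Lima
Rosa, Toronto
Vic, Toronto


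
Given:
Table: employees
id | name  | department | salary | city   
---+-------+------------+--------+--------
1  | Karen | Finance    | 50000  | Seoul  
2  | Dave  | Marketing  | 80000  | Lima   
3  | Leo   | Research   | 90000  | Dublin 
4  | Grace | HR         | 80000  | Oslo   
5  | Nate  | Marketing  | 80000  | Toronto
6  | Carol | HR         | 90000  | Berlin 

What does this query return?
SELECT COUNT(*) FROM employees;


COUNT(*) counts all rows

6


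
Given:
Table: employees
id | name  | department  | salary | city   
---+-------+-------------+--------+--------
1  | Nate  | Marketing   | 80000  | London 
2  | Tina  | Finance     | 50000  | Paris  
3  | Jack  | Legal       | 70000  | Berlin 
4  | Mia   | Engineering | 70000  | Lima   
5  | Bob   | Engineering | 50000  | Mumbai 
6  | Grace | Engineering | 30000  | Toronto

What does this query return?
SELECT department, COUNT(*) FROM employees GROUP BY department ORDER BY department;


Assigning each row to its department group:
  Nate -> Marketing
  Tina -> Finance
  Jack -> Legal
  Mia -> Engineering
  Bob -> Engineering
  Grace -> Engineering


4 groups:
Engineering, 3
Finance, 1
Legal, 1
Marketing, 1


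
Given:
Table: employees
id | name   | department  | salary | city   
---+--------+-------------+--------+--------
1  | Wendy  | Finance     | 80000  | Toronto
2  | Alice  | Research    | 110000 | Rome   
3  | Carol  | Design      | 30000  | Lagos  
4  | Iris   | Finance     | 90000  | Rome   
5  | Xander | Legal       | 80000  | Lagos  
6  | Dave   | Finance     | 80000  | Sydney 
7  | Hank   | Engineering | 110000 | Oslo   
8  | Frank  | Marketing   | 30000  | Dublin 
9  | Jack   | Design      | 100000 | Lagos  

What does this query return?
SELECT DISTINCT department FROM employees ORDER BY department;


All 'department' values (row order): Finance, Research, Design, Finance, Legal, Finance, Engineering, Marketing, Design
Removing duplicates leaves 6 unique value(s).

6 values:
Design
Engineering
Finance
Legal
Marketing
Research


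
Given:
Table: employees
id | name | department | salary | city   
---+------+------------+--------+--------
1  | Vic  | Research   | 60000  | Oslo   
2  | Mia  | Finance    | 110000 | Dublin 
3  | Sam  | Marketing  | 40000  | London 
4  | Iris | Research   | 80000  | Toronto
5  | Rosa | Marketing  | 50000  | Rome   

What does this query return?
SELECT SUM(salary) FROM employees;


SUM(salary) = 60000 + 110000 + 40000 + 80000 + 50000 = 340000

340000


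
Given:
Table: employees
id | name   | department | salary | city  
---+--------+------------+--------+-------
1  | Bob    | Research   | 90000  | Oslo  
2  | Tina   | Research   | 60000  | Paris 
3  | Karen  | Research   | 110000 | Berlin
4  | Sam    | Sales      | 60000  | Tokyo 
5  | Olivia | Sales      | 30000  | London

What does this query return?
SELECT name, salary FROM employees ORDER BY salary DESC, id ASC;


Sorting by salary DESC, then id ASC for ties

5 rows:
Karen, 110000
Bob, 90000
Tina, 60000
Sam, 60000
Olivia, 30000


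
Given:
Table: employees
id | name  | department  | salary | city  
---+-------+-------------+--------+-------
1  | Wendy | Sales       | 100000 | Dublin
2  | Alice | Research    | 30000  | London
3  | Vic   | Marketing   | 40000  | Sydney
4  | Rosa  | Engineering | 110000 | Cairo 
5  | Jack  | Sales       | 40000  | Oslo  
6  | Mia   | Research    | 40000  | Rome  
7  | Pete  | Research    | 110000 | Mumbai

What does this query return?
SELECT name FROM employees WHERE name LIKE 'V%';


LIKE 'V%' matches names starting with 'V'
Matching: 1

1 rows:
Vic
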